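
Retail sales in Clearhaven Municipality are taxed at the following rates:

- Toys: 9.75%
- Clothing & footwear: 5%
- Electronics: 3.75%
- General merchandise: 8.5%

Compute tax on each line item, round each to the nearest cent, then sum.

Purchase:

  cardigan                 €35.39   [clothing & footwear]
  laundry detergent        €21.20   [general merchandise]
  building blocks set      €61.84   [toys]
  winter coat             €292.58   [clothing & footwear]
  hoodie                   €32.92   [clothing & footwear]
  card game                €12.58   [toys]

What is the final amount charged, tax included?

€483.62

Cardigan €35.39: clothing & footwear → 5% → €1.77
Laundry detergent €21.20: general merchandise → 8.5% → €1.80
Building blocks set €61.84: toys → 9.75% → €6.03
Winter coat €292.58: clothing & footwear → 5% → €14.63
Hoodie €32.92: clothing & footwear → 5% → €1.65
Card game €12.58: toys → 9.75% → €1.23
Subtotal = €456.51; tax = €27.11; total due = €483.62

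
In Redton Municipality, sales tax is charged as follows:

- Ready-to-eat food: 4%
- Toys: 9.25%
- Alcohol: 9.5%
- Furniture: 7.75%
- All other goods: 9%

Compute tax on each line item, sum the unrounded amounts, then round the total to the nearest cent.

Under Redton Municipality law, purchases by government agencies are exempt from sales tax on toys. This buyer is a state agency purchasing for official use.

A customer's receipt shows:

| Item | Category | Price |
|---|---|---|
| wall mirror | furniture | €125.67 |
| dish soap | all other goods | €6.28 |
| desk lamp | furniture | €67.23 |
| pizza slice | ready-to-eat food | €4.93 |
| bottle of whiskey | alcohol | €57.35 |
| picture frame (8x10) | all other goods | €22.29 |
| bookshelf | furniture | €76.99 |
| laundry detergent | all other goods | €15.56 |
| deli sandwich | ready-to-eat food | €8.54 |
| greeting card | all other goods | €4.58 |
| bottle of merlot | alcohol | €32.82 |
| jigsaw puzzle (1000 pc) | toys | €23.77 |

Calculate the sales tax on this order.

Wall mirror €125.67: furniture → 7.75% → €9.739425
Dish soap €6.28: all other goods → 9% → €0.5652
Desk lamp €67.23: furniture → 7.75% → €5.210325
Pizza slice €4.93: ready-to-eat food → 4% → €0.1972
Bottle of whiskey €57.35: alcohol → 9.5% → €5.44825
Picture frame (8x10) €22.29: all other goods → 9% → €2.0061
Bookshelf €76.99: furniture → 7.75% → €5.966725
Laundry detergent €15.56: all other goods → 9% → €1.4004
Deli sandwich €8.54: ready-to-eat food → 4% → €0.3416
Greeting card €4.58: all other goods → 9% → €0.4122
Bottle of merlot €32.82: alcohol → 9.5% → €3.1179
Jigsaw puzzle (1000 pc) €23.77: toys, buyer-exempt → 0% → €0.00
Unrounded tax sum = €34.405325 → €34.41

€34.41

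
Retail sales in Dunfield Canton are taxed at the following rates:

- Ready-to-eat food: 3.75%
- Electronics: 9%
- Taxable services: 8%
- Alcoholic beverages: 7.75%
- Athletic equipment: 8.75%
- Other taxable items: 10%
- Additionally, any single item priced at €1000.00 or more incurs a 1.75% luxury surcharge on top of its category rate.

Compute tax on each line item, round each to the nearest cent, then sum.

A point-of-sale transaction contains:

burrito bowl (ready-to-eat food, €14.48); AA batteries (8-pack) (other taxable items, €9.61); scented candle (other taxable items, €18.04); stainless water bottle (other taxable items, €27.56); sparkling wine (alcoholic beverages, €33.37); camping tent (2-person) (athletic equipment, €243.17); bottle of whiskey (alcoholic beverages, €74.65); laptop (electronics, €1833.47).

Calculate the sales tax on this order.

€232.82

Burrito bowl €14.48: ready-to-eat food → 3.75% → €0.54
AA batteries (8-pack) €9.61: other taxable items → 10% → €0.96
Scented candle €18.04: other taxable items → 10% → €1.80
Stainless water bottle €27.56: other taxable items → 10% → €2.76
Sparkling wine €33.37: alcoholic beverages → 7.75% → €2.59
Camping tent (2-person) €243.17: athletic equipment → 8.75% → €21.28
Bottle of whiskey €74.65: alcoholic beverages → 7.75% → €5.79
Laptop €1833.47: electronics → 9% + 1.75% surcharge = 10.75% → €197.10
Total tax = €0.54 + €0.96 + €1.80 + €2.76 + €2.59 + €21.28 + €5.79 + €197.10 = €232.82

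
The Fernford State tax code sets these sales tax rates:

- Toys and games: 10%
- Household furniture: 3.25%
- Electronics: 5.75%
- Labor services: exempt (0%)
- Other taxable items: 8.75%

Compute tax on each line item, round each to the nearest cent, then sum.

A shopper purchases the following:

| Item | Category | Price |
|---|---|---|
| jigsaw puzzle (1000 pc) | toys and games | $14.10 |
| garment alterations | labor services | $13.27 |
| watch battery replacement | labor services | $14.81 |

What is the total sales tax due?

Jigsaw puzzle (1000 pc) $14.10: toys and games → 10% → $1.41
Garment alterations $13.27: labor services → 0% → $0.00
Watch battery replacement $14.81: labor services → 0% → $0.00
Total tax = $1.41

$1.41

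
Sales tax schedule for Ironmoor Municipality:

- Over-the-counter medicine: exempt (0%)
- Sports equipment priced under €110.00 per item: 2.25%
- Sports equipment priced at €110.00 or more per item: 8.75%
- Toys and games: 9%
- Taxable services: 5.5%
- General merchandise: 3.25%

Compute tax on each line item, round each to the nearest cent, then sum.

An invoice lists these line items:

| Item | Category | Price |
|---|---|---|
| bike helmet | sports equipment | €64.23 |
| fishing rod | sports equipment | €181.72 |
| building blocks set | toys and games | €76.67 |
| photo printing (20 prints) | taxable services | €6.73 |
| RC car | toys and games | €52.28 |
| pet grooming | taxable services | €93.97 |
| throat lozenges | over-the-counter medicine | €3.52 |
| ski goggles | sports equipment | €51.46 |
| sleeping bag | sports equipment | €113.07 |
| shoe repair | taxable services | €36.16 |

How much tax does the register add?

Bike helmet €64.23: sports equipment, under €110.00 → 2.25% → €1.45
Fishing rod €181.72: sports equipment, €110.00 or more → 8.75% → €15.90
Building blocks set €76.67: toys and games → 9% → €6.90
Photo printing (20 prints) €6.73: taxable services → 5.5% → €0.37
RC car €52.28: toys and games → 9% → €4.71
Pet grooming €93.97: taxable services → 5.5% → €5.17
Throat lozenges €3.52: over-the-counter medicine → 0% → €0.00
Ski goggles €51.46: sports equipment, under €110.00 → 2.25% → €1.16
Sleeping bag €113.07: sports equipment, €110.00 or more → 8.75% → €9.89
Shoe repair €36.16: taxable services → 5.5% → €1.99
Total tax = €1.45 + €15.90 + €6.90 + €0.37 + €4.71 + €5.17 + €1.16 + €9.89 + €1.99 = €47.54

€47.54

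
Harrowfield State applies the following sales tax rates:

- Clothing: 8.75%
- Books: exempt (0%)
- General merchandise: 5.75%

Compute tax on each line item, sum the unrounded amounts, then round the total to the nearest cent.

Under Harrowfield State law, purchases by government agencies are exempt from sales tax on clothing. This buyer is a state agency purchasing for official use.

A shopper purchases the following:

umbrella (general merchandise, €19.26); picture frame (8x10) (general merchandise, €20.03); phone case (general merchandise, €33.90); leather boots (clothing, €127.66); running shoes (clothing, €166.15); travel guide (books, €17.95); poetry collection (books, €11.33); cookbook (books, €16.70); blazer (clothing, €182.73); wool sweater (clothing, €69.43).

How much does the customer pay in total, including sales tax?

Umbrella €19.26: general merchandise → 5.75% → €1.10745
Picture frame (8x10) €20.03: general merchandise → 5.75% → €1.151725
Phone case €33.90: general merchandise → 5.75% → €1.94925
Leather boots €127.66: clothing, buyer-exempt → 0% → €0.00
Running shoes €166.15: clothing, buyer-exempt → 0% → €0.00
Travel guide €17.95: books → 0% → €0.00
Poetry collection €11.33: books → 0% → €0.00
Cookbook €16.70: books → 0% → €0.00
Blazer €182.73: clothing, buyer-exempt → 0% → €0.00
Wool sweater €69.43: clothing, buyer-exempt → 0% → €0.00
Subtotal = €665.14; unrounded tax = €4.208425 → €4.21; total due = €669.35

€669.35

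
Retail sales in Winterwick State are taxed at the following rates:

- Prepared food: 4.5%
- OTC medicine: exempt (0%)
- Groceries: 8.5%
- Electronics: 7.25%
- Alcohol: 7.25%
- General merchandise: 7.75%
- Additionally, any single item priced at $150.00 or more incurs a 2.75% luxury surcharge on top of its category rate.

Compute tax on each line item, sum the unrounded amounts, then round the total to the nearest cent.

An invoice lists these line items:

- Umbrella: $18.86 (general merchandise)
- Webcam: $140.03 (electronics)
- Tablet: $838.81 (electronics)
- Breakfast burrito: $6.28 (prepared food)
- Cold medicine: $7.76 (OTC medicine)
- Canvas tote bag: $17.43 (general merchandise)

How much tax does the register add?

$97.13

Umbrella $18.86: general merchandise → 7.75% → $1.46165
Webcam $140.03: electronics → 7.25% → $10.152175
Tablet $838.81: electronics → 7.25% + 2.75% surcharge = 10% → $83.881
Breakfast burrito $6.28: prepared food → 4.5% → $0.2826
Cold medicine $7.76: OTC medicine → 0% → $0.00
Canvas tote bag $17.43: general merchandise → 7.75% → $1.350825
Unrounded tax sum = $97.12825 → $97.13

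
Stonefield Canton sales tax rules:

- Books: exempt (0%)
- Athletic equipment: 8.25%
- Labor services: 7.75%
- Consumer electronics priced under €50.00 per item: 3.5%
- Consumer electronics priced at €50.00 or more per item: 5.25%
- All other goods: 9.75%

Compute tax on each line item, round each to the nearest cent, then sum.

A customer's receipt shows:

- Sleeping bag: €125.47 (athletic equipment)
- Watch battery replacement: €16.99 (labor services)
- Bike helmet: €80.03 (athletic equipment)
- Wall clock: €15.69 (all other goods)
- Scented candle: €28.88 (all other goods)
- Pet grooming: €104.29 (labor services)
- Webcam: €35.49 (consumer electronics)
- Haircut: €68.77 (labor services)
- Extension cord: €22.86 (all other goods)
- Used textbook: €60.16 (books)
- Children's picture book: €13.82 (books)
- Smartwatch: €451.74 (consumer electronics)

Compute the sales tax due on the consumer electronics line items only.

€24.96

Webcam €35.49: consumer electronics, under €50.00 → 3.5% → €1.24
Smartwatch €451.74: consumer electronics, €50.00 or more → 5.25% → €23.72
Tax on consumer electronics = €1.24 + €23.72 = €24.96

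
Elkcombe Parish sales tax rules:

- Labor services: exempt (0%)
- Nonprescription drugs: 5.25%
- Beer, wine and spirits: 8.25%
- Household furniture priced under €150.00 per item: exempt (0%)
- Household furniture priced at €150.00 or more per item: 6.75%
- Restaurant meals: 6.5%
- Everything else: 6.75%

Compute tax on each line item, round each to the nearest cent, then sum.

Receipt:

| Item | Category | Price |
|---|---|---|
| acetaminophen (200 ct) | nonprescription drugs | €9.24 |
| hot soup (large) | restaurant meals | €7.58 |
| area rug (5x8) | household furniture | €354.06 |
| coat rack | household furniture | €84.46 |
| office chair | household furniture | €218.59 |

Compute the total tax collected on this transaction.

€39.63

Acetaminophen (200 ct) €9.24: nonprescription drugs → 5.25% → €0.49
Hot soup (large) €7.58: restaurant meals → 6.5% → €0.49
Area rug (5x8) €354.06: household furniture, €150.00 or more → 6.75% → €23.90
Coat rack €84.46: household furniture, under €150.00 → 0% → €0.00
Office chair €218.59: household furniture, €150.00 or more → 6.75% → €14.75
Total tax = €0.49 + €0.49 + €23.90 + €14.75 = €39.63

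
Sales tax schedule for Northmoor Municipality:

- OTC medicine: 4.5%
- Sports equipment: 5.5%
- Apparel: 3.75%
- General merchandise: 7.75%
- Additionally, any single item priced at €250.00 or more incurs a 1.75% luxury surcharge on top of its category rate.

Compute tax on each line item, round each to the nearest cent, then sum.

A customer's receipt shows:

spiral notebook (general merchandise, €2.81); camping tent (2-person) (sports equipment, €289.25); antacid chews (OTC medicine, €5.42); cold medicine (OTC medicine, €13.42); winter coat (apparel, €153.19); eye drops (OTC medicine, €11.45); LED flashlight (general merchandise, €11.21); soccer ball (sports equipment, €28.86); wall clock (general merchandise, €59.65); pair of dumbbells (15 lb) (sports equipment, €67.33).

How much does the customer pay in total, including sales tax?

€681.66

Spiral notebook €2.81: general merchandise → 7.75% → €0.22
Camping tent (2-person) €289.25: sports equipment → 5.5% + 1.75% surcharge = 7.25% → €20.97
Antacid chews €5.42: OTC medicine → 4.5% → €0.24
Cold medicine €13.42: OTC medicine → 4.5% → €0.60
Winter coat €153.19: apparel → 3.75% → €5.74
Eye drops €11.45: OTC medicine → 4.5% → €0.52
LED flashlight €11.21: general merchandise → 7.75% → €0.87
Soccer ball €28.86: sports equipment → 5.5% → €1.59
Wall clock €59.65: general merchandise → 7.75% → €4.62
Pair of dumbbells (15 lb) €67.33: sports equipment → 5.5% → €3.70
Subtotal = €642.59; tax = €39.07; total due = €681.66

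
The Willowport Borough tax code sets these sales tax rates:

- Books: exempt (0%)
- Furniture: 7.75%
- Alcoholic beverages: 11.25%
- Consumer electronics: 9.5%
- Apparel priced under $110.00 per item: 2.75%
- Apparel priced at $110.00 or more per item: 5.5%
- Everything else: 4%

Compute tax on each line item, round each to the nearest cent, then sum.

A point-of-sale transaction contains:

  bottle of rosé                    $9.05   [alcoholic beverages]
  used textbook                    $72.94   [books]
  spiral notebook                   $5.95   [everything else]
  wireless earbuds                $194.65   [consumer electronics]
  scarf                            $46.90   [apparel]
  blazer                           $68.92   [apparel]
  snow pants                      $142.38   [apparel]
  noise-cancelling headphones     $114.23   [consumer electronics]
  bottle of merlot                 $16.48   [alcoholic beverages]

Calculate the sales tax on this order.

$43.47

Bottle of rosé $9.05: alcoholic beverages → 11.25% → $1.02
Used textbook $72.94: books → 0% → $0.00
Spiral notebook $5.95: everything else → 4% → $0.24
Wireless earbuds $194.65: consumer electronics → 9.5% → $18.49
Scarf $46.90: apparel, under $110.00 → 2.75% → $1.29
Blazer $68.92: apparel, under $110.00 → 2.75% → $1.90
Snow pants $142.38: apparel, $110.00 or more → 5.5% → $7.83
Noise-cancelling headphones $114.23: consumer electronics → 9.5% → $10.85
Bottle of merlot $16.48: alcoholic beverages → 11.25% → $1.85
Total tax = $1.02 + $0.24 + $18.49 + $1.29 + $1.90 + $7.83 + $10.85 + $1.85 = $43.47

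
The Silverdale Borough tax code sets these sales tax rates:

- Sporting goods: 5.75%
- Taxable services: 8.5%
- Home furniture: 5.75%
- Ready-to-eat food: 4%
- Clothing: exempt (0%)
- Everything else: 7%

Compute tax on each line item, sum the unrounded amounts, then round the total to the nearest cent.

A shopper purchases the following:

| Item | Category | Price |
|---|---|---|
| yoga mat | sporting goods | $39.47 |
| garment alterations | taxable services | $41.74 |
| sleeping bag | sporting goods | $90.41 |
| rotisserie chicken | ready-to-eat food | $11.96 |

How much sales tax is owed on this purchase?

Yoga mat $39.47: sporting goods → 5.75% → $2.269525
Garment alterations $41.74: taxable services → 8.5% → $3.5479
Sleeping bag $90.41: sporting goods → 5.75% → $5.198575
Rotisserie chicken $11.96: ready-to-eat food → 4% → $0.4784
Unrounded tax sum = $11.4944 → $11.49

$11.49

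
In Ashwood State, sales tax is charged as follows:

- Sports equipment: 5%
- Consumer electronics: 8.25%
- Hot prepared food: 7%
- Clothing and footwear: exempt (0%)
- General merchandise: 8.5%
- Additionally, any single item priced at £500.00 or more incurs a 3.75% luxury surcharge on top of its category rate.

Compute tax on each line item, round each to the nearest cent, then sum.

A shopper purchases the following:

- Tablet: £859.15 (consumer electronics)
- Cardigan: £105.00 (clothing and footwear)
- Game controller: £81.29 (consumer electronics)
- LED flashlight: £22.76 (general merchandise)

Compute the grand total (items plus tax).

£1179.94

Tablet £859.15: consumer electronics → 8.25% + 3.75% surcharge = 12% → £103.10
Cardigan £105.00: clothing and footwear → 0% → £0.00
Game controller £81.29: consumer electronics → 8.25% → £6.71
LED flashlight £22.76: general merchandise → 8.5% → £1.93
Subtotal = £1068.20; tax = £111.74; total due = £1179.94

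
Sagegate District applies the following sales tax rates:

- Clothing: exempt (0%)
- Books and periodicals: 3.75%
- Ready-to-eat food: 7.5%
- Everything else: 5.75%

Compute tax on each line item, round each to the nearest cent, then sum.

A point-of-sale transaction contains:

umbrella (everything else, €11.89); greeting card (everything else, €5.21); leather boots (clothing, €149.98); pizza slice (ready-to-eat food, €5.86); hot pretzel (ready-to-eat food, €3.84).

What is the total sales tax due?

Umbrella €11.89: everything else → 5.75% → €0.68
Greeting card €5.21: everything else → 5.75% → €0.30
Leather boots €149.98: clothing → 0% → €0.00
Pizza slice €5.86: ready-to-eat food → 7.5% → €0.44
Hot pretzel €3.84: ready-to-eat food → 7.5% → €0.29
Total tax = €0.68 + €0.30 + €0.44 + €0.29 = €1.71

€1.71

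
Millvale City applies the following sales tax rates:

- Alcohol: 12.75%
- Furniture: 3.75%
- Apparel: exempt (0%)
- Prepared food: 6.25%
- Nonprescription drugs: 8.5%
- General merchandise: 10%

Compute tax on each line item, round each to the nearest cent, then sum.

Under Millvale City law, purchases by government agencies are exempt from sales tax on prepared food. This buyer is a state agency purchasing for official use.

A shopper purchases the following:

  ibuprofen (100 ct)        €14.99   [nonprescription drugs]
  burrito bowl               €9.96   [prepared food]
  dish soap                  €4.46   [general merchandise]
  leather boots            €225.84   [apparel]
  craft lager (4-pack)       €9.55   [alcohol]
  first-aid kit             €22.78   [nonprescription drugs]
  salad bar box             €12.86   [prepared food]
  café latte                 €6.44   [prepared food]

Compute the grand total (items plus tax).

Ibuprofen (100 ct) €14.99: nonprescription drugs → 8.5% → €1.27
Burrito bowl €9.96: prepared food, buyer-exempt → 0% → €0.00
Dish soap €4.46: general merchandise → 10% → €0.45
Leather boots €225.84: apparel → 0% → €0.00
Craft lager (4-pack) €9.55: alcohol → 12.75% → €1.22
First-aid kit €22.78: nonprescription drugs → 8.5% → €1.94
Salad bar box €12.86: prepared food, buyer-exempt → 0% → €0.00
Café latte €6.44: prepared food, buyer-exempt → 0% → €0.00
Subtotal = €306.88; tax = €4.88; total due = €311.76

€311.76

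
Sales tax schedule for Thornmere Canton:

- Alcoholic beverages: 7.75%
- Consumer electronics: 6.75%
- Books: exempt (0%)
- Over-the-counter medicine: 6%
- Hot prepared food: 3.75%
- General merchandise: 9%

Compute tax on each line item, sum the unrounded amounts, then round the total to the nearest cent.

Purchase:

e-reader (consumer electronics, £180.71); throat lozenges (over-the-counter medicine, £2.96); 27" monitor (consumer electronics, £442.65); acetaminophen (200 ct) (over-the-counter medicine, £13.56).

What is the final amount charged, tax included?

£682.95

E-reader £180.71: consumer electronics → 6.75% → £12.197925
Throat lozenges £2.96: over-the-counter medicine → 6% → £0.1776
27" monitor £442.65: consumer electronics → 6.75% → £29.878875
Acetaminophen (200 ct) £13.56: over-the-counter medicine → 6% → £0.8136
Subtotal = £639.88; unrounded tax = £43.068 → £43.07; total due = £682.95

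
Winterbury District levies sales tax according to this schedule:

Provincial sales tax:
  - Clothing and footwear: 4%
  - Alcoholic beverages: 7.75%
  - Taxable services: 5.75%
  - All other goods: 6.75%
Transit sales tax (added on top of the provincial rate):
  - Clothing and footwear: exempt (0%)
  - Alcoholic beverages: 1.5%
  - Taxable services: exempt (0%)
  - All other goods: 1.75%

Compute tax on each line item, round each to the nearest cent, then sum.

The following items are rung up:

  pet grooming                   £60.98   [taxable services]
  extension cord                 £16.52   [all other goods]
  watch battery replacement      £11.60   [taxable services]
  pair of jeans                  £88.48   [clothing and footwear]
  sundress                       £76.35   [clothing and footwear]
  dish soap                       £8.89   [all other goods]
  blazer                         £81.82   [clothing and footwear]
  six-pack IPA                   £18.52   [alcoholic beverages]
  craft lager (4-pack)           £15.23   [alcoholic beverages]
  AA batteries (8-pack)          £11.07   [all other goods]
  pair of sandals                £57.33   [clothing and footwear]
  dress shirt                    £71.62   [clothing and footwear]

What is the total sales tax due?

Pet grooming £60.98: taxable services → 5.75% + 0% transit = 5.75% → £3.51
Extension cord £16.52: all other goods → 6.75% + 1.75% transit = 8.5% → £1.40
Watch battery replacement £11.60: taxable services → 5.75% + 0% transit = 5.75% → £0.67
Pair of jeans £88.48: clothing and footwear → 4% + 0% transit = 4% → £3.54
Sundress £76.35: clothing and footwear → 4% + 0% transit = 4% → £3.05
Dish soap £8.89: all other goods → 6.75% + 1.75% transit = 8.5% → £0.76
Blazer £81.82: clothing and footwear → 4% + 0% transit = 4% → £3.27
Six-pack IPA £18.52: alcoholic beverages → 7.75% + 1.5% transit = 9.25% → £1.71
Craft lager (4-pack) £15.23: alcoholic beverages → 7.75% + 1.5% transit = 9.25% → £1.41
AA batteries (8-pack) £11.07: all other goods → 6.75% + 1.75% transit = 8.5% → £0.94
Pair of sandals £57.33: clothing and footwear → 4% + 0% transit = 4% → £2.29
Dress shirt £71.62: clothing and footwear → 4% + 0% transit = 4% → £2.86
Total tax = £3.51 + £1.40 + £0.67 + £3.54 + £3.05 + £0.76 + £3.27 + £1.71 + £1.41 + £0.94 + £2.29 + £2.86 = £25.41

£25.41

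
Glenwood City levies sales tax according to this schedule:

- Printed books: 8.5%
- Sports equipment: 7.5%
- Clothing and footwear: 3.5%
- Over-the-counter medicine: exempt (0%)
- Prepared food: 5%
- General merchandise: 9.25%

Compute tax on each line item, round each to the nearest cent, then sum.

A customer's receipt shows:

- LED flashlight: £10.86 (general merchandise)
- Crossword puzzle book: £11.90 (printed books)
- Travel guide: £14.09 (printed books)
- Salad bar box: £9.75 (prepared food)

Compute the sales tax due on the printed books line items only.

Crossword puzzle book £11.90: printed books → 8.5% → £1.01
Travel guide £14.09: printed books → 8.5% → £1.20
Tax on printed books = £1.01 + £1.20 = £2.21

£2.21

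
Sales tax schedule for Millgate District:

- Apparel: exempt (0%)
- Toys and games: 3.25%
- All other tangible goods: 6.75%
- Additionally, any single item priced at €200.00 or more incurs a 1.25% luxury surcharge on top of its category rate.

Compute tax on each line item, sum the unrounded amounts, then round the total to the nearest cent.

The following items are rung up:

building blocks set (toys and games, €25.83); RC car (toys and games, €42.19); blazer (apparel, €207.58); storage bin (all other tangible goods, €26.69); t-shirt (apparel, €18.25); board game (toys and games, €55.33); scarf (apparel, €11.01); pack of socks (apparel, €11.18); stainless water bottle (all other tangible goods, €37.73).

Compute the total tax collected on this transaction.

Building blocks set €25.83: toys and games → 3.25% → €0.839475
RC car €42.19: toys and games → 3.25% → €1.371175
Blazer €207.58: apparel → 0% + 1.25% surcharge = 1.25% → €2.59475
Storage bin €26.69: all other tangible goods → 6.75% → €1.801575
T-shirt €18.25: apparel → 0% → €0.00
Board game €55.33: toys and games → 3.25% → €1.798225
Scarf €11.01: apparel → 0% → €0.00
Pack of socks €11.18: apparel → 0% → €0.00
Stainless water bottle €37.73: all other tangible goods → 6.75% → €2.546775
Unrounded tax sum = €10.951975 → €10.95

€10.95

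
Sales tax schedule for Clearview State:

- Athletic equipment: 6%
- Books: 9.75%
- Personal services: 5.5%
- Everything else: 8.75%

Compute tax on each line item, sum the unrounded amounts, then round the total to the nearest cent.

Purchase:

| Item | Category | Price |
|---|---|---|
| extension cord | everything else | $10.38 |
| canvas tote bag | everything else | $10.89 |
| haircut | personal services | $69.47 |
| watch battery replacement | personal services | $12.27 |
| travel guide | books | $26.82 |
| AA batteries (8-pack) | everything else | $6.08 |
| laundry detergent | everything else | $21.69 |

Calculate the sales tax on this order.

$11.40

Extension cord $10.38: everything else → 8.75% → $0.90825
Canvas tote bag $10.89: everything else → 8.75% → $0.952875
Haircut $69.47: personal services → 5.5% → $3.82085
Watch battery replacement $12.27: personal services → 5.5% → $0.67485
Travel guide $26.82: books → 9.75% → $2.61495
AA batteries (8-pack) $6.08: everything else → 8.75% → $0.532
Laundry detergent $21.69: everything else → 8.75% → $1.897875
Unrounded tax sum = $11.40165 → $11.40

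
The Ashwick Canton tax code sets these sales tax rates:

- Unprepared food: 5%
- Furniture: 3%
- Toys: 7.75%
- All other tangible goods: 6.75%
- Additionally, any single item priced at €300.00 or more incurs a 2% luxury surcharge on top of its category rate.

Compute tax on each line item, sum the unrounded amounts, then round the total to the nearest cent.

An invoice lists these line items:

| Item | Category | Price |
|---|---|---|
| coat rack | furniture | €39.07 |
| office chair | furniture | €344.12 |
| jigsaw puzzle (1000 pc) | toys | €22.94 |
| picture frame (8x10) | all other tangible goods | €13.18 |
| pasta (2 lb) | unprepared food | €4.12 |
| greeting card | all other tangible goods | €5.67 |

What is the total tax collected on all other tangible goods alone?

€1.27

Picture frame (8x10) €13.18: all other tangible goods → 6.75% → €0.88965
Greeting card €5.67: all other tangible goods → 6.75% → €0.382725
Tax on all other tangible goods: unrounded sum = €1.272375 → €1.27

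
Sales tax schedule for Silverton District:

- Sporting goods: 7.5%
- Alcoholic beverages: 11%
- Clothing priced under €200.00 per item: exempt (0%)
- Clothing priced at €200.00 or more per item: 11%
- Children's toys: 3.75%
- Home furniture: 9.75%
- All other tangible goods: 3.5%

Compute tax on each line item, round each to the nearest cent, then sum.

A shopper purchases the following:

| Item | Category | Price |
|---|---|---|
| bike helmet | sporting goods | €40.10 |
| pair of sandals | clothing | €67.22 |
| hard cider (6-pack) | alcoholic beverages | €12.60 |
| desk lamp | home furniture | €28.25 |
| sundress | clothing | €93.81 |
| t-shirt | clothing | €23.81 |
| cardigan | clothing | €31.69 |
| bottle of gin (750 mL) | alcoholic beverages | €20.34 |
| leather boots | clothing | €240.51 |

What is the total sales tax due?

€35.85

Bike helmet €40.10: sporting goods → 7.5% → €3.01
Pair of sandals €67.22: clothing, under €200.00 → 0% → €0.00
Hard cider (6-pack) €12.60: alcoholic beverages → 11% → €1.39
Desk lamp €28.25: home furniture → 9.75% → €2.75
Sundress €93.81: clothing, under €200.00 → 0% → €0.00
T-shirt €23.81: clothing, under €200.00 → 0% → €0.00
Cardigan €31.69: clothing, under €200.00 → 0% → €0.00
Bottle of gin (750 mL) €20.34: alcoholic beverages → 11% → €2.24
Leather boots €240.51: clothing, €200.00 or more → 11% → €26.46
Total tax = €3.01 + €1.39 + €2.75 + €2.24 + €26.46 = €35.85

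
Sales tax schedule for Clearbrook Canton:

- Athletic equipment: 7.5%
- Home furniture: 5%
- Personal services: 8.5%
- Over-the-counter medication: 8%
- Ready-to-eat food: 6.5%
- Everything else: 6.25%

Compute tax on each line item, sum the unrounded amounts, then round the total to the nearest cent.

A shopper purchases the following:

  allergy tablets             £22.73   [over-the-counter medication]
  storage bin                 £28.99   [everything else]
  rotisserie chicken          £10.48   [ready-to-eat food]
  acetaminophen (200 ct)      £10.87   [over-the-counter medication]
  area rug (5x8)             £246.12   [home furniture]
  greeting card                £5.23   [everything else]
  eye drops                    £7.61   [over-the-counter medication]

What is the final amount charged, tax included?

£350.45

Allergy tablets £22.73: over-the-counter medication → 8% → £1.8184
Storage bin £28.99: everything else → 6.25% → £1.811875
Rotisserie chicken £10.48: ready-to-eat food → 6.5% → £0.6812
Acetaminophen (200 ct) £10.87: over-the-counter medication → 8% → £0.8696
Area rug (5x8) £246.12: home furniture → 5% → £12.306
Greeting card £5.23: everything else → 6.25% → £0.326875
Eye drops £7.61: over-the-counter medication → 8% → £0.6088
Subtotal = £332.03; unrounded tax = £18.42275 → £18.42; total due = £350.45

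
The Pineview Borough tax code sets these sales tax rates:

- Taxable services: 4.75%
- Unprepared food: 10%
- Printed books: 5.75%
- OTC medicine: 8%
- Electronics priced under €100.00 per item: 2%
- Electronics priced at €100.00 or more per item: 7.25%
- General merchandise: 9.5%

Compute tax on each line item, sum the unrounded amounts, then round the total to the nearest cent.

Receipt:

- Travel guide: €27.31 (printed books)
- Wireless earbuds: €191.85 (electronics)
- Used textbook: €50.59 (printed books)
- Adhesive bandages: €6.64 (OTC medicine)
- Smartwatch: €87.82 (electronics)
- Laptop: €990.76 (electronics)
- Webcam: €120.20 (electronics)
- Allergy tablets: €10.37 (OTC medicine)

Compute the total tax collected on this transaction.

Travel guide €27.31: printed books → 5.75% → €1.570325
Wireless earbuds €191.85: electronics, €100.00 or more → 7.25% → €13.909125
Used textbook €50.59: printed books → 5.75% → €2.908925
Adhesive bandages €6.64: OTC medicine → 8% → €0.5312
Smartwatch €87.82: electronics, under €100.00 → 2% → €1.7564
Laptop €990.76: electronics, €100.00 or more → 7.25% → €71.8301
Webcam €120.20: electronics, €100.00 or more → 7.25% → €8.7145
Allergy tablets €10.37: OTC medicine → 8% → €0.8296
Unrounded tax sum = €102.050175 → €102.05

€102.05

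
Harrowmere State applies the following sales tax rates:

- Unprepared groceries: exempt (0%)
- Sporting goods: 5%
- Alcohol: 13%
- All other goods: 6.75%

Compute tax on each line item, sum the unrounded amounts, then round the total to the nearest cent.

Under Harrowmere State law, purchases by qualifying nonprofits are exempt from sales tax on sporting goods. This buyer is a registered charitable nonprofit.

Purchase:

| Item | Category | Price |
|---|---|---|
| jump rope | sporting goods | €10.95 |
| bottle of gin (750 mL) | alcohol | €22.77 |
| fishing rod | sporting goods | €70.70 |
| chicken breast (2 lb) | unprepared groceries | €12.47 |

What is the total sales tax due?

€2.96

Jump rope €10.95: sporting goods, buyer-exempt → 0% → €0.00
Bottle of gin (750 mL) €22.77: alcohol → 13% → €2.9601
Fishing rod €70.70: sporting goods, buyer-exempt → 0% → €0.00
Chicken breast (2 lb) €12.47: unprepared groceries → 0% → €0.00
Unrounded tax sum = €2.9601 → €2.96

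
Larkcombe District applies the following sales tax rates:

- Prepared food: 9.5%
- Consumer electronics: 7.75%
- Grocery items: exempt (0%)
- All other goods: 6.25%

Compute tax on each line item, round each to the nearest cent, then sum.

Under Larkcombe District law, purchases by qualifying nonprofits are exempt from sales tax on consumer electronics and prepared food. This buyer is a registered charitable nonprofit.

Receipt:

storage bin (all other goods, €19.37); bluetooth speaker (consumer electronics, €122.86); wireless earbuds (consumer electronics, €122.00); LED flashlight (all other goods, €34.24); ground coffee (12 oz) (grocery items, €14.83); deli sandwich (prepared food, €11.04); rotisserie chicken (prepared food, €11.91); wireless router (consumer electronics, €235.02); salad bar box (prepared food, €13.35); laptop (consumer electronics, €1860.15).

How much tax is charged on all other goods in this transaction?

Storage bin €19.37: all other goods → 6.25% → €1.21
LED flashlight €34.24: all other goods → 6.25% → €2.14
Tax on all other goods = €1.21 + €2.14 = €3.35

€3.35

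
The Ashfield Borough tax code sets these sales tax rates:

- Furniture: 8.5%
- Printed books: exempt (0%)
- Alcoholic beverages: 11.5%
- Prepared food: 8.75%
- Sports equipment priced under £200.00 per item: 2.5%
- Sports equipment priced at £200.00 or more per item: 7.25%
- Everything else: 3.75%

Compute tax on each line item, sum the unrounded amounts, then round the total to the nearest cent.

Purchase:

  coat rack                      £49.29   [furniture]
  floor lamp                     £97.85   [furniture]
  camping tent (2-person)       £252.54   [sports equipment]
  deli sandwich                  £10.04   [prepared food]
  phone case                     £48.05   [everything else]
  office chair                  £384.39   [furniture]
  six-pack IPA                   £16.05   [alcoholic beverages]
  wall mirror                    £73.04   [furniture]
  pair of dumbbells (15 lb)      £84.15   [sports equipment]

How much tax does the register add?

Coat rack £49.29: furniture → 8.5% → £4.18965
Floor lamp £97.85: furniture → 8.5% → £8.31725
Camping tent (2-person) £252.54: sports equipment, £200.00 or more → 7.25% → £18.30915
Deli sandwich £10.04: prepared food → 8.75% → £0.8785
Phone case £48.05: everything else → 3.75% → £1.801875
Office chair £384.39: furniture → 8.5% → £32.67315
Six-pack IPA £16.05: alcoholic beverages → 11.5% → £1.84575
Wall mirror £73.04: furniture → 8.5% → £6.2084
Pair of dumbbells (15 lb) £84.15: sports equipment, under £200.00 → 2.5% → £2.10375
Unrounded tax sum = £76.327475 → £76.33

£76.33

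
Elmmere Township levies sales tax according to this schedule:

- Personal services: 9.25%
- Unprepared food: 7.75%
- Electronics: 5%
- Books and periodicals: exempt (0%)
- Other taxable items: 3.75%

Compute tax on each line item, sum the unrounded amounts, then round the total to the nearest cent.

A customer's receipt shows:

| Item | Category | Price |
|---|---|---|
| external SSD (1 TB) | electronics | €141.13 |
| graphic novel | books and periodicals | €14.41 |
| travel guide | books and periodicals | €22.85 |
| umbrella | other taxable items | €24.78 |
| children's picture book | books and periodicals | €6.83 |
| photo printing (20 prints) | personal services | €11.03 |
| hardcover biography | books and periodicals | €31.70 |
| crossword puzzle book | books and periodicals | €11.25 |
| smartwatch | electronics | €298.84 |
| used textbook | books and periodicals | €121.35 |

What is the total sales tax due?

External SSD (1 TB) €141.13: electronics → 5% → €7.0565
Graphic novel €14.41: books and periodicals → 0% → €0.00
Travel guide €22.85: books and periodicals → 0% → €0.00
Umbrella €24.78: other taxable items → 3.75% → €0.92925
Children's picture book €6.83: books and periodicals → 0% → €0.00
Photo printing (20 prints) €11.03: personal services → 9.25% → €1.020275
Hardcover biography €31.70: books and periodicals → 0% → €0.00
Crossword puzzle book €11.25: books and periodicals → 0% → €0.00
Smartwatch €298.84: electronics → 5% → €14.942
Used textbook €121.35: books and periodicals → 0% → €0.00
Unrounded tax sum = €23.948025 → €23.95

€23.95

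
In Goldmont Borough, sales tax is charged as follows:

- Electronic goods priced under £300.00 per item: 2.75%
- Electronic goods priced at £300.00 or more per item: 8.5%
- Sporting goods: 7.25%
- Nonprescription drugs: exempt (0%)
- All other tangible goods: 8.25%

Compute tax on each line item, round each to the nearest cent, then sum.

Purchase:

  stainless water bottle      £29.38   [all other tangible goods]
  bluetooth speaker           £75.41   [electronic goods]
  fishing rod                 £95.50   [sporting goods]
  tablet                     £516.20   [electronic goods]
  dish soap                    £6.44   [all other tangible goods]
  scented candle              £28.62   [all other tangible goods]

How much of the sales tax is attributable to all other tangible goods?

£5.31

Stainless water bottle £29.38: all other tangible goods → 8.25% → £2.42
Dish soap £6.44: all other tangible goods → 8.25% → £0.53
Scented candle £28.62: all other tangible goods → 8.25% → £2.36
Tax on all other tangible goods = £2.42 + £0.53 + £2.36 = £5.31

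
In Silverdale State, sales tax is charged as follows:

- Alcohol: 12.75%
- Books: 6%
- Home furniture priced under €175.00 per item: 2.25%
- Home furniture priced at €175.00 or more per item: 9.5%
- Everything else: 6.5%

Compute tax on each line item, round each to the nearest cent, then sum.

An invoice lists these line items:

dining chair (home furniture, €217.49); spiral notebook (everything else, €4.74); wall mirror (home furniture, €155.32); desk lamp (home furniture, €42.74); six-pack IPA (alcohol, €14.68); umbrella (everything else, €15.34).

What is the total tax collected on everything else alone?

Spiral notebook €4.74: everything else → 6.5% → €0.31
Umbrella €15.34: everything else → 6.5% → €1.00
Tax on everything else = €0.31 + €1.00 = €1.31

€1.31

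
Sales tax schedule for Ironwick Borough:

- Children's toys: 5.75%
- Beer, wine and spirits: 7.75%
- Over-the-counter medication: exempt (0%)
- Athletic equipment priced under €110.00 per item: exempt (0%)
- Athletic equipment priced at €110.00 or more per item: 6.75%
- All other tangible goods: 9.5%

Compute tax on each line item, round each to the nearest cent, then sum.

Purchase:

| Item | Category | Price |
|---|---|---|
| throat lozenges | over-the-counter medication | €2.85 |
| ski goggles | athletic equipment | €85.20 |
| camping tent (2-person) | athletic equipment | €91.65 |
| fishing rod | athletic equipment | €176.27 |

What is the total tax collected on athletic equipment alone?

Ski goggles €85.20: athletic equipment, under €110.00 → 0% → €0.00
Camping tent (2-person) €91.65: athletic equipment, under €110.00 → 0% → €0.00
Fishing rod €176.27: athletic equipment, €110.00 or more → 6.75% → €11.90
Tax on athletic equipment = €0.00 + €0.00 + €11.90 = €11.90

€11.90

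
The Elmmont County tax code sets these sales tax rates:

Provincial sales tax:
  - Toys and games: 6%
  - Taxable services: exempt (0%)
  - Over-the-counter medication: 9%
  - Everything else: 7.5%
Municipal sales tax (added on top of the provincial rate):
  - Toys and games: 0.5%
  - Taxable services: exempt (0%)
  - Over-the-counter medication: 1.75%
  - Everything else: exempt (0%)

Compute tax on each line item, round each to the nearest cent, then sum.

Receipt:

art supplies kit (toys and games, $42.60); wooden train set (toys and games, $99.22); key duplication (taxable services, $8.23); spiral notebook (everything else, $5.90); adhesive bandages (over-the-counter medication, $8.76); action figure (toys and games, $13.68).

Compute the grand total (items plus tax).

Art supplies kit $42.60: toys and games → 6% + 0.5% municipal = 6.5% → $2.77
Wooden train set $99.22: toys and games → 6% + 0.5% municipal = 6.5% → $6.45
Key duplication $8.23: taxable services → 0% + 0% municipal = 0% → $0.00
Spiral notebook $5.90: everything else → 7.5% + 0% municipal = 7.5% → $0.44
Adhesive bandages $8.76: over-the-counter medication → 9% + 1.75% municipal = 10.75% → $0.94
Action figure $13.68: toys and games → 6% + 0.5% municipal = 6.5% → $0.89
Subtotal = $178.39; tax = $11.49; total due = $189.88

$189.88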